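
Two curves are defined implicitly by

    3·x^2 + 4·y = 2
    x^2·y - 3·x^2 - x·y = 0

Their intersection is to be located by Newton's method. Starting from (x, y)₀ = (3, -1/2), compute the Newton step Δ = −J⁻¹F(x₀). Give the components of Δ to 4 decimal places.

(-1.3579, 0.3605)

At (3, -1/2): F = (23.0000, -30.0000).
Jacobian J = [[6·x, 4], [2·x·y - 6·x - y, x^2 - x]].
At the point, J = [[18.0000, 4.0000], [-20.5000, 6.0000]] (det J = 190.0000).
Solving J·Δ = −F gives Δ = (-1.3579, 0.3605).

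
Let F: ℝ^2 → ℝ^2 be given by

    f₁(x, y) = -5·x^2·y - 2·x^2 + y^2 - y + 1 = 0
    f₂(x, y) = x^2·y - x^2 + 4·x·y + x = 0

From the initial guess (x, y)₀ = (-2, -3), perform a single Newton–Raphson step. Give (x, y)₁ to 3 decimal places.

(-1.714, -1.143)

At (-2, -3): F = (65.000, 6.000).
Jacobian J = [[-10·x·y - 4·x, -5·x^2 + 2·y - 1], [2·x·y - 2·x + 4·y + 1, x^2 + 4·x]].
At the point, J = [[-52.000, -27.000], [5.000, -4.000]] (det J = 343.000).
Solving J·Δ = −F gives Δ = (0.286, 1.857).
Then the next iterate is (x, y)₁ = (-1.714, -1.143).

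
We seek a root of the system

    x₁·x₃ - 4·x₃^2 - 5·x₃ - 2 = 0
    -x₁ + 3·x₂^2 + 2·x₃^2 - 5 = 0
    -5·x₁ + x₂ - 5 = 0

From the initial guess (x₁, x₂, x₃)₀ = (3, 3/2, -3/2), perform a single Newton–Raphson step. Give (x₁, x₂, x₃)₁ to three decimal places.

(-0.827, 0.864, -1.274)

At (3, 3/2, -3/2): F = (-8.000, 3.250, -18.500).
Jacobian J = [[x₃, 0, x₁ - 8·x₃ - 5], [-1, 6·x₂, 4·x₃], [-5, 1, 0]].
At the point, J = [[-1.500, 0.000, 10.000], [-1.000, 9.000, -6.000], [-5.000, 1.000, 0.000]] (det J = 431.000).
Solving J·Δ = −F gives Δ = (-3.827, -0.636, 0.226).
Then the next iterate is (x₁, x₂, x₃)₁ = (-0.827, 0.864, -1.274).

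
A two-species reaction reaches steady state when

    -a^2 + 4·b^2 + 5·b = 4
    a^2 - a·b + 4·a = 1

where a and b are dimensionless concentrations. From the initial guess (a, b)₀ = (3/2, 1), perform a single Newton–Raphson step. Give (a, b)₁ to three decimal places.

(0.427, 0.541)

At (3/2, 1): F = (2.750, 5.750).
Jacobian J = [[-2·a, 8·b + 5], [2·a - b + 4, -a]].
At the point, J = [[-3.000, 13.000], [6.000, -1.500]] (det J = -73.500).
Solving J·Δ = −F gives Δ = (-1.073, -0.459).
Then the next iterate is (a, b)₁ = (0.427, 0.541).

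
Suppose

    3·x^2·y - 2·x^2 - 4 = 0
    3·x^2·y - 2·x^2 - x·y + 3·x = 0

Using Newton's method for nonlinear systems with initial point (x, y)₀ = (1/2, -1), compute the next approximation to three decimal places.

(-3.250, -19.000)

At (1/2, -1): F = (-5.250, 0.750).
Jacobian J = [[6·x·y - 4·x, 3·x^2], [6·x·y - 4·x - y + 3, 3·x^2 - x]].
At the point, J = [[-5.000, 0.750], [-1.000, 0.250]] (det J = -0.500).
Solving J·Δ = −F gives Δ = (-3.750, -18.000).
Then the next iterate is (x, y)₁ = (-3.250, -19.000).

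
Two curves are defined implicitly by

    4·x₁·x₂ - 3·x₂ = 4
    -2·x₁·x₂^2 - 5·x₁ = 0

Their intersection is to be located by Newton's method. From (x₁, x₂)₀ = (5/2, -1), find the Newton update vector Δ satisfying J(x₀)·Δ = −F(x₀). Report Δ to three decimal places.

At (5/2, -1): F = (-11.000, -17.500).
Jacobian J = [[4·x₂, 4·x₁ - 3], [-2·x₂^2 - 5, -4·x₁·x₂]].
At the point, J = [[-4.000, 7.000], [-7.000, 10.000]] (det J = 9.000).
Solving J·Δ = −F gives Δ = (-1.389, 0.778).

(-1.389, 0.778)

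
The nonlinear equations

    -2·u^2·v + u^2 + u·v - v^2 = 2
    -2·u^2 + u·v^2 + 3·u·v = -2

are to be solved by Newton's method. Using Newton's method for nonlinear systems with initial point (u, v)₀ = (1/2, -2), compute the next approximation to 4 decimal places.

(0.4397, -0.5172)

At (1/2, -2): F = (-5.7500, 0.5000).
Jacobian J = [[-4·u·v + 2·u + v, -2·u^2 + u - 2·v], [-4·u + v^2 + 3·v, 2·u·v + 3·u]].
At the point, J = [[3.0000, 4.0000], [-4.0000, -0.5000]] (det J = 14.5000).
Solving J·Δ = −F gives Δ = (-0.0603, 1.4828).
Then the next iterate is (u, v)₁ = (0.4397, -0.5172).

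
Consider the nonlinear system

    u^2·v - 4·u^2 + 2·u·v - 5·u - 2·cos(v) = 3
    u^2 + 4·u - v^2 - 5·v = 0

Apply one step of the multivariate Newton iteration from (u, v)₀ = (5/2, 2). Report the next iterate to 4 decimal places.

(9.2198, 8.9698)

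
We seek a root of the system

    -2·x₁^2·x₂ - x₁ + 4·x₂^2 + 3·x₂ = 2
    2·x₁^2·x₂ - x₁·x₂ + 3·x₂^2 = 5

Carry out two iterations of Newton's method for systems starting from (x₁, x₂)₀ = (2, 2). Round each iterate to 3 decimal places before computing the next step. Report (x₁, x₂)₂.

(1.395, 1.007)

At (2, 2): F = (2.000, 19.000).
Jacobian J = [[-4·x₁·x₂ - 1, -2·x₁^2 + 8·x₂ + 3], [4·x₁·x₂ - x₂, 2·x₁^2 - x₁ + 6·x₂]].
At the point, J = [[-17.000, 11.000], [14.000, 18.000]] (det J = -460.000).
Solving J·Δ = −F gives Δ = (-0.376, -0.763).
Then the next iterate is (x₁, x₂)₁ = (1.624, 1.237).
Round to (1.624, 1.237) and repeat: F = (-0.31719, 4.10649), J = [[-9.03555, 7.62125], [6.79855, 11.07275]].
Δ = (-0.229, -0.230), so (x₁, x₂)₂ = (1.395, 1.007).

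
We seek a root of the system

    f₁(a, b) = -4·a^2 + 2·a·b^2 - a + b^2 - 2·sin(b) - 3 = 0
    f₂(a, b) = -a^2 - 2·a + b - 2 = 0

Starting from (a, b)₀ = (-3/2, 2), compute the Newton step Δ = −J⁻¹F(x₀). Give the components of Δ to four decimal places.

(0.5710, -1.3210)

At (-3/2, 2): F = (-20.318595, 0.7500).
Jacobian J = [[-8·a + 2·b^2 - 1, 4·a·b + 2·b - 2·cos(b)], [-2·a - 2, 1]].
At the point, J = [[19.0000, -7.167706], [1.0000, 1.0000]] (det J = 26.167706).
Solving J·Δ = −F gives Δ = (0.5710, -1.3210).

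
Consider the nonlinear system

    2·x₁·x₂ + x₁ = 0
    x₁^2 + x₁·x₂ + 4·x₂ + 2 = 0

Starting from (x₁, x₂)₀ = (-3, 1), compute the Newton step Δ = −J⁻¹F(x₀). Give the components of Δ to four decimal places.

At (-3, 1): F = (-9.0000, 12.0000).
Jacobian J = [[2·x₂ + 1, 2·x₁], [2·x₁ + x₂, x₁ + 4]].
At the point, J = [[3.0000, -6.0000], [-5.0000, 1.0000]] (det J = -27.0000).
Solving J·Δ = −F gives Δ = (2.3333, -0.3333).

(2.3333, -0.3333)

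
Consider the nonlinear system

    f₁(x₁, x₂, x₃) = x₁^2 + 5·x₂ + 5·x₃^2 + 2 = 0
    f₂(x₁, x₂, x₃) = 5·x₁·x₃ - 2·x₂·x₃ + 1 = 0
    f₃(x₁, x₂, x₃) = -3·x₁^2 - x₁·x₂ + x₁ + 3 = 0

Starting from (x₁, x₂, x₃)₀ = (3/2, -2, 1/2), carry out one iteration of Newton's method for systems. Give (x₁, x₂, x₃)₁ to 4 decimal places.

At (3/2, -2, 1/2): F = (-4.5000, 6.7500, 0.7500).
Jacobian J = [[2·x₁, 5, 10·x₃], [5·x₃, -2·x₃, 5·x₁ - 2·x₂], [-6·x₁ - x₂ + 1, -x₁, 0]].
At the point, J = [[3.0000, 5.0000, 5.0000], [2.5000, -1.0000, 11.5000], [-6.0000, -1.5000, 0.0000]] (det J = -342.0000).
Solving J·Δ = −F gives Δ = (-0.2379, 1.4518, -0.4090).
Then the next iterate is (x₁, x₂, x₃)₁ = (1.2621, -0.5482, 0.0910).

(1.2621, -0.5482, 0.0910)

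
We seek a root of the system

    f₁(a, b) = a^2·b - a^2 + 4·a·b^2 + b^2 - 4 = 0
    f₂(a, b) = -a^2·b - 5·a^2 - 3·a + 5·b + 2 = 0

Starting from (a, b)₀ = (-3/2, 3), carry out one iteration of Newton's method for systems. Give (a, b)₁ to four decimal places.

At (-3/2, 3): F = (-44.5000, 3.5000).
Jacobian J = [[2·a·b - 2·a + 4·b^2, a^2 + 8·a·b + 2·b], [-2·a·b - 10·a - 3, -a^2 + 5]].
At the point, J = [[30.0000, -27.7500], [21.0000, 2.7500]] (det J = 665.2500).
Solving J·Δ = −F gives Δ = (0.0380, -1.5626).
Then the next iterate is (a, b)₁ = (-1.4620, 1.4374).

(-1.4620, 1.4374)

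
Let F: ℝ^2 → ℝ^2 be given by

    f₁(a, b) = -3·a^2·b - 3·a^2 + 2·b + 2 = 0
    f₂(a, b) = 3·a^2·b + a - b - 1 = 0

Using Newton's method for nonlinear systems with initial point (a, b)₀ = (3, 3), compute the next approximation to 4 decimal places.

At (3, 3): F = (-100.0000, 80.0000).
Jacobian J = [[-6·a·b - 6·a, -3·a^2 + 2], [6·a·b + 1, 3·a^2 - 1]].
At the point, J = [[-72.0000, -25.0000], [55.0000, 26.0000]] (det J = -497.0000).
Solving J·Δ = −F gives Δ = (-1.2072, -0.5231).
Then the next iterate is (a, b)₁ = (1.7928, 2.4769).

(1.7928, 2.4769)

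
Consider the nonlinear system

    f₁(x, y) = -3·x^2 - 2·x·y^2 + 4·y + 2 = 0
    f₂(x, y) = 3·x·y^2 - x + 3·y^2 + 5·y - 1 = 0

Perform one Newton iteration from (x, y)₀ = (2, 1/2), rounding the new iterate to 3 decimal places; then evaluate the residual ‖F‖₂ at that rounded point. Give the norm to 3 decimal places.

1.852

At (2, 1/2): F = (-9.000, 1.750).
Jacobian J = [[-6·x - 2·y^2, -4·x·y + 4], [3·y^2 - 1, 6·x·y + 6·y + 5]].
At the point, J = [[-12.500, 0.000], [-0.250, 14.000]] (det J = -175.000).
Solving J·Δ = −F gives Δ = (-0.720, -0.138).
Then the next iterate is (x, y)₁ = (1.280, 0.362).
Re-evaluating at (1.280, 0.362): F = (-1.80267, 0.42634), so ‖F‖₂ = 1.852.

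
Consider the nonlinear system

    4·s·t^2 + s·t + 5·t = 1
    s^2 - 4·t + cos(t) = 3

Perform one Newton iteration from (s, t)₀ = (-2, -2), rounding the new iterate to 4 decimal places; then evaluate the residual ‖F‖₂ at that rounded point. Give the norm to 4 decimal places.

10.9749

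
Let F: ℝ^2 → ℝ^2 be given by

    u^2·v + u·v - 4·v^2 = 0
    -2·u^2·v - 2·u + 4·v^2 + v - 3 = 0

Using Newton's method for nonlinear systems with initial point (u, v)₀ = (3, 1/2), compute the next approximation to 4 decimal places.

(-0.6216, 1.4595)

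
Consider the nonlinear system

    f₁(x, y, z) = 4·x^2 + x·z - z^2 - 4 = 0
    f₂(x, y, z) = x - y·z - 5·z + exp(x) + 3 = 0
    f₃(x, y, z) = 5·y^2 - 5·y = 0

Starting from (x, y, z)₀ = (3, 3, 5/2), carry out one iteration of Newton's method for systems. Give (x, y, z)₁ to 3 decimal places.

At (3, 3, 5/2): F = (33.250, 6.08554, 30.000).
Jacobian J = [[8·x + z, 0, x - 2·z], [exp(x) + 1, -z, -y - 5], [0, 10·y - 5, 0]].
At the point, J = [[26.500, 0.000, -2.000], [21.08554, -2.500, -8.000], [0.000, 25.000, 0.000]] (det J = 4245.72315).
Solving J·Δ = −F gives Δ = (-1.459, -1.200, -2.711).
Then the next iterate is (x, y, z)₁ = (1.541, 1.800, -0.211).

(1.541, 1.800, -0.211)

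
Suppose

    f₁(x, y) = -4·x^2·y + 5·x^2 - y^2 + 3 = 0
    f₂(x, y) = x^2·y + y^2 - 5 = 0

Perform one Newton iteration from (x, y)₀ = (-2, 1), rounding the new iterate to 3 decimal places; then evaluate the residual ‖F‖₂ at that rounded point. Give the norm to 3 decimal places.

At (-2, 1): F = (6.000, 0.000).
Jacobian J = [[-8·x·y + 10·x, -4·x^2 - 2·y], [2·x·y, x^2 + 2·y]].
At the point, J = [[-4.000, -18.000], [-4.000, 6.000]] (det J = -96.000).
Solving J·Δ = −F gives Δ = (0.375, 0.250).
Then the next iterate is (x, y)₁ = (-1.625, 1.250).
Re-evaluating at (-1.625, 1.250): F = (1.43750, -0.13672), so ‖F‖₂ = 1.444.

1.444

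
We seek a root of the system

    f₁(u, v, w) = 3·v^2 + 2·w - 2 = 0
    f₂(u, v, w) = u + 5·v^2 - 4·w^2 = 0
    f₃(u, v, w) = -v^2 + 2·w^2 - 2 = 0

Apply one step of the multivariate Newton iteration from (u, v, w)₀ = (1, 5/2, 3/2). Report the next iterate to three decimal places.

(4.150, 1.240, 1.075)

At (1, 5/2, 3/2): F = (19.750, 23.250, -3.750).
Jacobian J = [[0, 6·v, 2], [1, 10·v, -8·w], [0, -2·v, 4·w]].
At the point, J = [[0.000, 15.000, 2.000], [1.000, 25.000, -12.000], [0.000, -5.000, 6.000]] (det J = -100.000).
Solving J·Δ = −F gives Δ = (3.150, -1.260, -0.425).
Then the next iterate is (u, v, w)₁ = (4.150, 1.240, 1.075).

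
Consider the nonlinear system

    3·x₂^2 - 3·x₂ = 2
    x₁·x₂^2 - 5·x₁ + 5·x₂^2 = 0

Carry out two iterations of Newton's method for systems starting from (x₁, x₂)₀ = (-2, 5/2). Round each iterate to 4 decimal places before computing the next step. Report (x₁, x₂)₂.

(11.9100, 1.4875)

At (-2, 5/2): F = (9.2500, 28.7500).
Jacobian J = [[0, 6·x₂ - 3], [x₂^2 - 5, 2·x₁·x₂ + 10·x₂]].
At the point, J = [[0.0000, 12.0000], [1.2500, 15.0000]] (det J = -15.0000).
Solving J·Δ = −F gives Δ = (-13.7500, -0.7708).
Then the next iterate is (x₁, x₂)₁ = (-15.7500, 1.7292).
Round to (-15.7500, 1.7292) and repeat: F = (1.782798, 46.606074), J = [[0.0000, 7.3752], [-2.009867, -37.1778]].
Δ = (27.6600, -0.2417), so (x₁, x₂)₂ = (11.9100, 1.4875).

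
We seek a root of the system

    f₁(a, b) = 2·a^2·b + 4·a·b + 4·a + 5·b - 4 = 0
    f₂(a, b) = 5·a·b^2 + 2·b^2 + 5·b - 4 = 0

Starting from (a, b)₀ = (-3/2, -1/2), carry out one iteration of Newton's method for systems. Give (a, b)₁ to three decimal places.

At (-3/2, -1/2): F = (-11.750, -7.875).
Jacobian J = [[4·a·b + 4·b + 4, 2·a^2 + 4·a + 5], [5·b^2, 10·a·b + 4·b + 5]].
At the point, J = [[5.000, 3.500], [1.250, 10.500]] (det J = 48.125).
Solving J·Δ = −F gives Δ = (1.991, 0.513).
Then the next iterate is (a, b)₁ = (0.491, 0.013).

(0.491, 0.013)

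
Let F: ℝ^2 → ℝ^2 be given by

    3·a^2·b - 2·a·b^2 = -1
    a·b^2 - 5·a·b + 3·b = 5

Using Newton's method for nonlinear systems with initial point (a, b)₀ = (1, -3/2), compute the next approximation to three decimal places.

(2.864, 2.185)

At (1, -3/2): F = (-8.000, 0.250).
Jacobian J = [[6·a·b - 2·b^2, 3·a^2 - 4·a·b], [b^2 - 5·b, 2·a·b - 5·a + 3]].
At the point, J = [[-13.500, 9.000], [9.750, -5.000]] (det J = -20.250).
Solving J·Δ = −F gives Δ = (1.864, 3.685).
Then the next iterate is (a, b)₁ = (2.864, 2.185).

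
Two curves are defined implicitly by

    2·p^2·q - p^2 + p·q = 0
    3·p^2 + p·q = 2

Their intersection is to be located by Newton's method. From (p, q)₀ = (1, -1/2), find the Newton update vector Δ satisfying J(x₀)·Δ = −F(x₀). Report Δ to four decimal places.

(-0.1905, 0.5476)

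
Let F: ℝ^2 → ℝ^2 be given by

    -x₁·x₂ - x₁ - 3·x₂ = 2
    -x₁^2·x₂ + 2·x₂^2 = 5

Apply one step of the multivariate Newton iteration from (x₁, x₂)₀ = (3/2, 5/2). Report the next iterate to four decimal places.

(-0.2392, 0.5749)

At (3/2, 5/2): F = (-14.7500, 1.8750).
Jacobian J = [[-x₂ - 1, -x₁ - 3], [-2·x₁·x₂, -x₁^2 + 4·x₂]].
At the point, J = [[-3.5000, -4.5000], [-7.5000, 7.7500]] (det J = -60.8750).
Solving J·Δ = −F gives Δ = (-1.7392, -1.9251).
Then the next iterate is (x₁, x₂)₁ = (-0.2392, 0.5749).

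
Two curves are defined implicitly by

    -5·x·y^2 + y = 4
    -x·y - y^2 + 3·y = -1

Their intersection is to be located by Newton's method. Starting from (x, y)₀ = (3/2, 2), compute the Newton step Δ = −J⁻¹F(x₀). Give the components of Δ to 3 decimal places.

(10.000, -8.000)

At (3/2, 2): F = (-32.000, 0.000).
Jacobian J = [[-5·y^2, -10·x·y + 1], [-y, -x - 2·y + 3]].
At the point, J = [[-20.000, -29.000], [-2.000, -2.500]] (det J = -8.000).
Solving J·Δ = −F gives Δ = (10.000, -8.000).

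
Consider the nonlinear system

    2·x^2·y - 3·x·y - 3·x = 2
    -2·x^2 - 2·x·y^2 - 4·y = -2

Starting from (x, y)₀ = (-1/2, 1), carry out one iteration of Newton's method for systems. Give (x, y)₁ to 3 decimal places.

(-0.500, 0.250)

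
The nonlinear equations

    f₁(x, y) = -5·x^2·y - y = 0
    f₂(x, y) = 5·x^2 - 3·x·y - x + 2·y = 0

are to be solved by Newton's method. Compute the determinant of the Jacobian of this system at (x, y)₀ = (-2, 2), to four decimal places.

J = [[-10·x·y, -5·x^2 - 1], [10·x - 3·y - 1, -3·x + 2]].
At the point, J = [[40.0000, -21.0000], [-27.0000, 8.0000]].
det J = -247.0000.

-247.0000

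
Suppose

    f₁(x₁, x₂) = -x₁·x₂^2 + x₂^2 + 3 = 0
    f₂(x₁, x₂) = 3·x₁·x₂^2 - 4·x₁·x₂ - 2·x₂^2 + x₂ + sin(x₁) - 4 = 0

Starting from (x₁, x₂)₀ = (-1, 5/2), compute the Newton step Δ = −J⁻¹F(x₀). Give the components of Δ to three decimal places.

(2.308, -0.107)

At (-1, 5/2): F = (15.500, -23.59147).
Jacobian J = [[-x₂^2, -2·x₁·x₂ + 2·x₂], [3·x₂^2 - 4·x₂ + cos(x₁), 6·x₁·x₂ - 4·x₁ - 4·x₂ + 1]].
At the point, J = [[-6.250, 10.000], [9.29030, -20.000]] (det J = 32.09698).
Solving J·Δ = −F gives Δ = (2.308, -0.107).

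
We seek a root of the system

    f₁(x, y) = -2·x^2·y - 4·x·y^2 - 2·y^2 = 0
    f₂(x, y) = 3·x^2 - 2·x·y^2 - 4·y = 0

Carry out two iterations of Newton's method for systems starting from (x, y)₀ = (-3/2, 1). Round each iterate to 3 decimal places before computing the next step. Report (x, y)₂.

At (-3/2, 1): F = (-0.500, 5.750).
Jacobian J = [[-4·x·y - 4·y^2, -2·x^2 - 8·x·y - 4·y], [6·x - 2·y^2, -4·x·y - 4]].
At the point, J = [[2.000, 3.500], [-11.000, 2.000]] (det J = 42.500).
Solving J·Δ = −F gives Δ = (0.497, -0.141).
Then the next iterate is (x, y)₁ = (-1.003, 0.859).
Round to (-1.003, 0.859) and repeat: F = (-0.24371, 1.06222), J = [[0.49478, 1.44460], [-7.49376, -0.55369]].
Δ = (0.133, 0.123), so (x, y)₂ = (-0.870, 0.982).

(-0.870, 0.982)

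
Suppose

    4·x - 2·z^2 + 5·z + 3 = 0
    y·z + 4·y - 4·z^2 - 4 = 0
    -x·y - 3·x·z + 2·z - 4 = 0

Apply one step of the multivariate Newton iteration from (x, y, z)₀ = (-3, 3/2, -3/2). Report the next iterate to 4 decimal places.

(0.0316, 0.8439, -0.6933)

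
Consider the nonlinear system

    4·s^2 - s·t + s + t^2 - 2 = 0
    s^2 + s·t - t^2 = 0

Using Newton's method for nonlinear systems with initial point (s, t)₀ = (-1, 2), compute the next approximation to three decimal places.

(-0.778, 1.000)

At (-1, 2): F = (7.000, -5.000).
Jacobian J = [[8·s - t + 1, -s + 2·t], [2·s + t, s - 2·t]].
At the point, J = [[-9.000, 5.000], [0.000, -5.000]] (det J = 45.000).
Solving J·Δ = −F gives Δ = (0.222, -1.000).
Then the next iterate is (s, t)₁ = (-0.778, 1.000).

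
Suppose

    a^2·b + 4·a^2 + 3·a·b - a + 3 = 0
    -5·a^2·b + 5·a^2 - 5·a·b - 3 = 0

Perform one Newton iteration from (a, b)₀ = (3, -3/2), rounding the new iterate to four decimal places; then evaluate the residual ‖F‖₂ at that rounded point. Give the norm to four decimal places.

35.1029

At (3, -3/2): F = (9.0000, 132.0000).
Jacobian J = [[2·a·b + 8·a + 3·b - 1, a^2 + 3·a], [-10·a·b + 10·a - 5·b, -5·a^2 - 5·a]].
At the point, J = [[9.5000, 18.0000], [82.5000, -60.0000]] (det J = -2055.0000).
Solving J·Δ = −F gives Δ = (-1.4190, 0.2489).
Then the next iterate is (a, b)₁ = (1.5810, -1.2511).
Re-evaluating at (1.5810, -1.2511): F = (2.356076, 35.023754), so ‖F‖₂ = 35.1029.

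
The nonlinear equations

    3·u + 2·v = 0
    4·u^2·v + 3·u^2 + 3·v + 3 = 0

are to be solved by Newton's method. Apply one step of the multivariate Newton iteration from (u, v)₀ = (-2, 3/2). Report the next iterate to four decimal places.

(-0.8837, 1.3256)

At (-2, 3/2): F = (-3.0000, 43.5000).
Jacobian J = [[3, 2], [8·u·v + 6·u, 4·u^2 + 3]].
At the point, J = [[3.0000, 2.0000], [-36.0000, 19.0000]] (det J = 129.0000).
Solving J·Δ = −F gives Δ = (1.1163, -0.1744).
Then the next iterate is (u, v)₁ = (-0.8837, 1.3256).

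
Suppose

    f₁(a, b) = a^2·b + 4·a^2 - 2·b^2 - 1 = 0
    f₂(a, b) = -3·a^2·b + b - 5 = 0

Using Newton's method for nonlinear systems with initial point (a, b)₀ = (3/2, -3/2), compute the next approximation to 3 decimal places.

(1.302, -1.335)

At (3/2, -3/2): F = (0.125, 3.625).
Jacobian J = [[2·a·b + 8·a, a^2 - 4·b], [-6·a·b, -3·a^2 + 1]].
At the point, J = [[7.500, 8.250], [13.500, -5.750]] (det J = -154.500).
Solving J·Δ = −F gives Δ = (-0.198, 0.165).
Then the next iterate is (a, b)₁ = (1.302, -1.335).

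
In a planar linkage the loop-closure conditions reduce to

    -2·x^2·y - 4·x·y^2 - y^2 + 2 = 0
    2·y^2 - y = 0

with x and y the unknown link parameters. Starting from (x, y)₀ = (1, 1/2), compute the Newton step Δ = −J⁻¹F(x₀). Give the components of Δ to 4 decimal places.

At (1, 1/2): F = (-0.2500, 0.0000).
Jacobian J = [[-4·x·y - 4·y^2, -2·x^2 - 8·x·y - 2·y], [0, 4·y - 1]].
At the point, J = [[-3.0000, -7.0000], [0.0000, 1.0000]] (det J = -3.0000).
Solving J·Δ = −F gives Δ = (-0.0833, 0.0000).

(-0.0833, 0.0000)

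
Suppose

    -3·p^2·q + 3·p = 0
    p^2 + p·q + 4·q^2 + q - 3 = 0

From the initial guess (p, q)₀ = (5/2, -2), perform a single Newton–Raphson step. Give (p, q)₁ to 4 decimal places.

(1.5658, -1.2442)

At (5/2, -2): F = (45.0000, 12.2500).
Jacobian J = [[-6·p·q + 3, -3·p^2], [2·p + q, p + 8·q + 1]].
At the point, J = [[33.0000, -18.7500], [3.0000, -12.5000]] (det J = -356.2500).
Solving J·Δ = −F gives Δ = (-0.9342, 0.7558).
Then the next iterate is (p, q)₁ = (1.5658, -1.2442).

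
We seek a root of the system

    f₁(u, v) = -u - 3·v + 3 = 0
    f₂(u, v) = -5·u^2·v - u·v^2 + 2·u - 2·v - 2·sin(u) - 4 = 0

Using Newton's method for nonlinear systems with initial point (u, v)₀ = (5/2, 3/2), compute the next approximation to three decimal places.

(2.440, 0.187)

At (5/2, 3/2): F = (-4.000, -55.69694).
Jacobian J = [[-1, -3], [-10·u·v - v^2 - 2·cos(u) + 2, -5·u^2 - 2·u·v - 2]].
At the point, J = [[-1.000, -3.000], [-36.14771, -40.750]] (det J = -67.69314).
Solving J·Δ = −F gives Δ = (-0.060, -1.313).
Then the next iterate is (u, v)₁ = (2.440, 0.187).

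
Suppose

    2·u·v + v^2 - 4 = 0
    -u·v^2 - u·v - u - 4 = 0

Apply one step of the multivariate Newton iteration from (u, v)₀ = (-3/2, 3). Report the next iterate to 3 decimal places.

At (-3/2, 3): F = (-4.000, 15.500).
Jacobian J = [[2·v, 2·u + 2·v], [-v^2 - v - 1, -2·u·v - u]].
At the point, J = [[6.000, 3.000], [-13.000, 10.500]] (det J = 102.000).
Solving J·Δ = −F gives Δ = (0.868, -0.402).
Then the next iterate is (u, v)₁ = (-0.632, 2.598).

(-0.632, 2.598)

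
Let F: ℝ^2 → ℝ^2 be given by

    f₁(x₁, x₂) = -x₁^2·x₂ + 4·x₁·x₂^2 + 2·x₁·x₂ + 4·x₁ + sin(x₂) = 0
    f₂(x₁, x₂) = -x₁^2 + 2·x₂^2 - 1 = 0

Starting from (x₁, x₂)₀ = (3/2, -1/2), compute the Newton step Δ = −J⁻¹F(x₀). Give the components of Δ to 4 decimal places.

At (3/2, -1/2): F = (6.645574, -2.7500).
Jacobian J = [[-2·x₁·x₂ + 4·x₂^2 + 2·x₂ + 4, -x₁^2 + 8·x₁·x₂ + 2·x₁ + cos(x₂)], [-2·x₁, 4·x₂]].
At the point, J = [[5.5000, -4.372417], [-3.0000, -2.0000]] (det J = -24.117252).
Solving J·Δ = −F gives Δ = (-1.0497, 0.1995).

(-1.0497, 0.1995)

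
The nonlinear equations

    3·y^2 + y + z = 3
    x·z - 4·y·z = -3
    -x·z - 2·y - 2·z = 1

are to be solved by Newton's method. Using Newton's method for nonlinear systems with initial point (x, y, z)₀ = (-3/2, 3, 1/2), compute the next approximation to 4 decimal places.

(-9.9122, 1.5725, 0.1221)

At (-3/2, 3, 1/2): F = (27.5000, -3.7500, -7.2500).
Jacobian J = [[0, 6·y + 1, 1], [z, -4·z, x - 4·y], [-z, -2, -x - 2]].
At the point, J = [[0.0000, 19.0000, 1.0000], [0.5000, -2.0000, -13.5000], [-0.5000, -2.0000, -0.5000]] (det J = 131.0000).
Solving J·Δ = −F gives Δ = (-8.4122, -1.4275, -0.3779).
Then the next iterate is (x, y, z)₁ = (-9.9122, 1.5725, 0.1221).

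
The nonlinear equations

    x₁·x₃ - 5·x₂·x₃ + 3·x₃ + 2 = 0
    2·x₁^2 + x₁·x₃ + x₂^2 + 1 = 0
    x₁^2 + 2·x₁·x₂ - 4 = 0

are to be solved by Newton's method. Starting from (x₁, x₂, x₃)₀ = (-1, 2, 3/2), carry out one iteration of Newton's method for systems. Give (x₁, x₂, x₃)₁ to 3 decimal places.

(3.681, 3.181, 0.021)

At (-1, 2, 3/2): F = (-10.000, 5.500, -7.000).
Jacobian J = [[x₃, -5·x₃, x₁ - 5·x₂ + 3], [4·x₁ + x₃, 2·x₂, x₁], [2·x₁ + 2·x₂, 2·x₁, 0]].
At the point, J = [[1.500, -7.500, -8.000], [-2.500, 4.000, -1.000], [2.000, -2.000, 0.000]] (det J = 36.000).
Solving J·Δ = −F gives Δ = (4.681, 1.181, -1.479).
Then the next iterate is (x₁, x₂, x₃)₁ = (3.681, 3.181, 0.021).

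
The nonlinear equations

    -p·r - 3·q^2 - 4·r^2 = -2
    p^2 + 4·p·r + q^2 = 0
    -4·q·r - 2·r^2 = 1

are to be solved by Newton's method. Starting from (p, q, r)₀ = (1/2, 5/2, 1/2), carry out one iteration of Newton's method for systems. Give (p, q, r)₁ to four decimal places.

(0.0345, 1.4242, 0.1376)

At (1/2, 5/2, 1/2): F = (-18.0000, 7.5000, -6.5000).
Jacobian J = [[-r, -6·q, -p - 8·r], [2·p + 4·r, 2·q, 4·p], [0, -4·r, -4·q - 4·r]].
At the point, J = [[-0.5000, -15.0000, -4.5000], [3.0000, 5.0000, 2.0000], [0.0000, -2.0000, -12.0000]] (det J = -485.0000).
Solving J·Δ = −F gives Δ = (-0.4655, -1.0758, -0.3624).
Then the next iterate is (p, q, r)₁ = (0.0345, 1.4242, 0.1376).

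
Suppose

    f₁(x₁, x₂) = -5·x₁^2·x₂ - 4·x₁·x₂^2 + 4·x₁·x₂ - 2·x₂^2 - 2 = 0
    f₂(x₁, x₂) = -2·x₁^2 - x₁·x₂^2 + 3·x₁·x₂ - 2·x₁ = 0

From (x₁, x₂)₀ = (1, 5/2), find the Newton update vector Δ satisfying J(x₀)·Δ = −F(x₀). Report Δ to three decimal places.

(-0.019, -1.331)

At (1, 5/2): F = (-42.000, -2.750).
Jacobian J = [[-10·x₁·x₂ - 4·x₂^2 + 4·x₂, -5·x₁^2 - 8·x₁·x₂ + 4·x₁ - 4·x₂], [-4·x₁ - x₂^2 + 3·x₂ - 2, -2·x₁·x₂ + 3·x₁]].
At the point, J = [[-40.000, -31.000], [-4.750, -2.000]] (det J = -67.250).
Solving J·Δ = −F gives Δ = (-0.019, -1.331).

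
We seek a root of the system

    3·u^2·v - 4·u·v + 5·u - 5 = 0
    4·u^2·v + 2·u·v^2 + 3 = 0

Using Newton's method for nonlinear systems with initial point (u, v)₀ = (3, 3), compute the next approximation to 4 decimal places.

At (3, 3): F = (55.0000, 165.0000).
Jacobian J = [[6·u·v - 4·v + 5, 3·u^2 - 4·u], [8·u·v + 2·v^2, 4·u^2 + 4·u·v]].
At the point, J = [[47.0000, 15.0000], [90.0000, 72.0000]] (det J = 2034.0000).
Solving J·Δ = −F gives Δ = (-0.7301, -1.3791).
Then the next iterate is (u, v)₁ = (2.2699, 1.6209).

(2.2699, 1.6209)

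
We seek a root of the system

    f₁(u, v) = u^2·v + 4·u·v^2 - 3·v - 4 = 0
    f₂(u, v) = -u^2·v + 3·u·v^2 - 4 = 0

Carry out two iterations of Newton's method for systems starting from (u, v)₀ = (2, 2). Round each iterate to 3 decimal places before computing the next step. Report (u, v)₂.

(1.056, 1.352)

At (2, 2): F = (30.000, 12.000).
Jacobian J = [[2·u·v + 4·v^2, u^2 + 8·u·v - 3], [-2·u·v + 3·v^2, -u^2 + 6·u·v]].
At the point, J = [[24.000, 33.000], [4.000, 20.000]] (det J = 348.000).
Solving J·Δ = −F gives Δ = (-0.586, -0.483).
Then the next iterate is (u, v)₁ = (1.414, 1.517).
Round to (1.414, 1.517) and repeat: F = (7.49817, 2.72898), J = [[13.49523, 16.15970], [2.61379, 10.87083]].
Δ = (-0.358, -0.165), so (u, v)₂ = (1.056, 1.352).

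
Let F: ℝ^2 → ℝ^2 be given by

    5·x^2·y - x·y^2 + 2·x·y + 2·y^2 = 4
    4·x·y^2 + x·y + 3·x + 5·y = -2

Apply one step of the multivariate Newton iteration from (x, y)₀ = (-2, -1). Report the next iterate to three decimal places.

(-1.331, -0.422)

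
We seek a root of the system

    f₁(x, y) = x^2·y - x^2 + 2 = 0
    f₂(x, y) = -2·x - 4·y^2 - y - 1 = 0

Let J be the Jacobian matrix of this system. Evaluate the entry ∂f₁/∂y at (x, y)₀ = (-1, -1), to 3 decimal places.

1.000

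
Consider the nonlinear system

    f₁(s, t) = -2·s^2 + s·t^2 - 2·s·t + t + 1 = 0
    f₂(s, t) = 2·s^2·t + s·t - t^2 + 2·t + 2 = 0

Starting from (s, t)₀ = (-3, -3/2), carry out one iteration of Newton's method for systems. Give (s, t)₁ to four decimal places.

At (-3, -3/2): F = (-34.2500, -25.7500).
Jacobian J = [[-4·s + t^2 - 2·t, 2·s·t - 2·s + 1], [4·s·t + t, 2·s^2 + s - 2·t + 2]].
At the point, J = [[17.2500, 16.0000], [16.5000, 20.0000]] (det J = 81.0000).
Solving J·Δ = −F gives Δ = (3.3704, -1.4931).
Then the next iterate is (s, t)₁ = (0.3704, -2.9931).

(0.3704, -2.9931)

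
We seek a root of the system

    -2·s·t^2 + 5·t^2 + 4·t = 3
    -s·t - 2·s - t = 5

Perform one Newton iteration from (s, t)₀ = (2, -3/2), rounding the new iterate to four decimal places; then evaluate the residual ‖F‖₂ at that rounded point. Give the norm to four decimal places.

19.4936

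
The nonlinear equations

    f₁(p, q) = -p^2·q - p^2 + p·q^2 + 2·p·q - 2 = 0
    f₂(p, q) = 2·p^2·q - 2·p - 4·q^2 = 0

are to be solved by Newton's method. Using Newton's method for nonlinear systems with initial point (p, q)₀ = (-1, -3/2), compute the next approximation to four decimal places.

At (-1, -3/2): F = (-0.7500, -10.0000).
Jacobian J = [[-2·p·q - 2·p + q^2 + 2·q, -p^2 + 2·p·q + 2·p], [4·p·q - 2, 2·p^2 - 8·q]].
At the point, J = [[-1.7500, 0.0000], [4.0000, 14.0000]] (det J = -24.5000).
Solving J·Δ = −F gives Δ = (-0.4286, 0.8367).
Then the next iterate is (p, q)₁ = (-1.4286, -0.6633).

(-1.4286, -0.6633)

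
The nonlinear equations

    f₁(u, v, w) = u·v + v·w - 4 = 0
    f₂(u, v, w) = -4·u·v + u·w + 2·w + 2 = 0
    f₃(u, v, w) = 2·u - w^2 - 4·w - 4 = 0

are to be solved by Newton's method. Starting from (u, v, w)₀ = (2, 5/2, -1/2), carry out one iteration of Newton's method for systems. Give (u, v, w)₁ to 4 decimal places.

(2.7799, -0.4720, 0.6033)

At (2, 5/2, -1/2): F = (-0.2500, -20.0000, 1.7500).
Jacobian J = [[v, u + w, v], [-4·v + w, -4·u, u + 2], [2, 0, -2·w - 4]].
At the point, J = [[2.5000, 1.5000, 2.5000], [-10.5000, -8.0000, 4.0000], [2.0000, 0.0000, -3.0000]] (det J = 64.7500).
Solving J·Δ = −F gives Δ = (0.7799, -2.9720, 1.1033).
Then the next iterate is (u, v, w)₁ = (2.7799, -0.4720, 0.6033).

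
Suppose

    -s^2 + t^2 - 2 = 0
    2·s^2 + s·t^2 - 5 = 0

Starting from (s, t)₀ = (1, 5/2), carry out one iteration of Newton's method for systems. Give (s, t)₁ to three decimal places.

(1.000, 1.850)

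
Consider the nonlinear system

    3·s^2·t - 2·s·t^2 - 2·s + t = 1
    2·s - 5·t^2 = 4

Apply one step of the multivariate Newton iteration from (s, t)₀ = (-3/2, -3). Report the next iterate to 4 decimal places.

At (-3/2, -3): F = (5.7500, -52.0000).
Jacobian J = [[6·s·t - 2·t^2 - 2, 3·s^2 - 4·s·t + 1], [2, -10·t]].
At the point, J = [[7.0000, -10.2500], [2.0000, 30.0000]] (det J = 230.5000).
Solving J·Δ = −F gives Δ = (1.5640, 1.6291).
Then the next iterate is (s, t)₁ = (0.0640, -1.3709).

(0.0640, -1.3709)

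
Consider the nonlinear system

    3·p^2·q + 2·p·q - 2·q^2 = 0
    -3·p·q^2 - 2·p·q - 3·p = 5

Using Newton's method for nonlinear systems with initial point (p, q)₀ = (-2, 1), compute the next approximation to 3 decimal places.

(-1.594, 0.516)

At (-2, 1): F = (6.000, 11.000).
Jacobian J = [[6·p·q + 2·q, 3·p^2 + 2·p - 4·q], [-3·q^2 - 2·q - 3, -6·p·q - 2·p]].
At the point, J = [[-10.000, 4.000], [-8.000, 16.000]] (det J = -128.000).
Solving J·Δ = −F gives Δ = (0.406, -0.484).
Then the next iterate is (p, q)₁ = (-1.594, 0.516).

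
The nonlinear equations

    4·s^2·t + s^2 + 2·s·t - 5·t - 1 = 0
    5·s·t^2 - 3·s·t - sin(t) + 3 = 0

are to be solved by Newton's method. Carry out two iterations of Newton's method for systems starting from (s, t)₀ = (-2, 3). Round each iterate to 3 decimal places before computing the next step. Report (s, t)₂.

(-1.441, 1.312)

At (-2, 3): F = (24.000, -69.14112).
Jacobian J = [[8·s·t + 2·s + 2·t, 4·s^2 + 2·s - 5], [5·t^2 - 3·t, 10·s·t - 3·s - cos(t)]].
At the point, J = [[-46.000, 7.000], [36.000, -53.01001]] (det J = 2186.46035).
Solving J·Δ = −F gives Δ = (0.361, -1.059).
Then the next iterate is (s, t)₁ = (-1.639, 1.941).
Round to (-1.639, 1.941) and repeat: F = (6.47532, -19.26286), J = [[-24.84639, 2.46728], [13.01441, -26.53418]].
Δ = (0.198, -0.629), so (s, t)₂ = (-1.441, 1.312).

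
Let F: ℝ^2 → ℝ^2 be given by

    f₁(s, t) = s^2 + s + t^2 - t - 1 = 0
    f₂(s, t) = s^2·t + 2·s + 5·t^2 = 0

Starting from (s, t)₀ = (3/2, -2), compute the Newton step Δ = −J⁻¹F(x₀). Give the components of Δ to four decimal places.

At (3/2, -2): F = (8.7500, 18.5000).
Jacobian J = [[2·s + 1, 2·t - 1], [2·s·t + 2, s^2 + 10·t]].
At the point, J = [[4.0000, -5.0000], [-4.0000, -17.7500]] (det J = -91.0000).
Solving J·Δ = −F gives Δ = (-0.6902, 1.1978).

(-0.6902, 1.1978)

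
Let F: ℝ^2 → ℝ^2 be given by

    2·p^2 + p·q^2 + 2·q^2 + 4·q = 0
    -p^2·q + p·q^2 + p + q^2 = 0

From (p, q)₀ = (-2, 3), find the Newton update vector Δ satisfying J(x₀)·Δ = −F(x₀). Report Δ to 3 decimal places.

At (-2, 3): F = (20.000, -23.000).
Jacobian J = [[4·p + q^2, 2·p·q + 4·q + 4], [-2·p·q + q^2 + 1, -p^2 + 2·p·q + 2·q]].
At the point, J = [[1.000, 4.000], [22.000, -10.000]] (det J = -98.000).
Solving J·Δ = −F gives Δ = (-1.102, -4.724).

(-1.102, -4.724)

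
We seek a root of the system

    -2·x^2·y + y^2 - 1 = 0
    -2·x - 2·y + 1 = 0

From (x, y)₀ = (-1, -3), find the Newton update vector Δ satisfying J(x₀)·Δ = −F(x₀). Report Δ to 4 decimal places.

At (-1, -3): F = (14.0000, 9.0000).
Jacobian J = [[-4·x·y, -2·x^2 + 2·y], [-2, -2]].
At the point, J = [[-12.0000, -8.0000], [-2.0000, -2.0000]] (det J = 8.0000).
Solving J·Δ = −F gives Δ = (-5.5000, 10.0000).

(-5.5000, 10.0000)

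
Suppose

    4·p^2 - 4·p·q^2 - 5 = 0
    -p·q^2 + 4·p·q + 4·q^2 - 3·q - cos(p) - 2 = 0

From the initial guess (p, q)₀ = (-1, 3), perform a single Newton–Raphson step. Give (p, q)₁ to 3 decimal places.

(-0.727, 2.041)

At (-1, 3): F = (35.000, 21.45970).
Jacobian J = [[8·p - 4·q^2, -8·p·q], [-q^2 + 4·q + sin(p), -2·p·q + 4·p + 8·q - 3]].
At the point, J = [[-44.000, 24.000], [2.15853, 23.000]] (det J = -1063.80470).
Solving J·Δ = −F gives Δ = (0.273, -0.959).
Then the next iterate is (p, q)₁ = (-0.727, 2.041).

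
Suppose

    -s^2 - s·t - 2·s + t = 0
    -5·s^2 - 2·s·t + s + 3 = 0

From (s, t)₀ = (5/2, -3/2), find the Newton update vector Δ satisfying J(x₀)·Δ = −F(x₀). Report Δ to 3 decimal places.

At (5/2, -3/2): F = (-9.000, -18.250).
Jacobian J = [[-2·s - t - 2, -s + 1], [-10·s - 2·t + 1, -2·s]].
At the point, J = [[-5.500, -1.500], [-21.000, -5.000]] (det J = -4.000).
Solving J·Δ = −F gives Δ = (4.406, -22.156).

(4.406, -22.156)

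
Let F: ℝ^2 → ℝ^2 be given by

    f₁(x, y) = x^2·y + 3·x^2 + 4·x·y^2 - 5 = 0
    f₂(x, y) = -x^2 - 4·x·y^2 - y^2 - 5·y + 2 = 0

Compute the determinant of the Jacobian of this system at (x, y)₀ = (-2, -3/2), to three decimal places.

62.000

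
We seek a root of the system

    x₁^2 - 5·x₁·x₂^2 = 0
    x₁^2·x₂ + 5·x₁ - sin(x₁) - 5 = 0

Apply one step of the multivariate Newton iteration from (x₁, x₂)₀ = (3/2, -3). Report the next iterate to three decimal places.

At (3/2, -3): F = (-65.250, -5.24749).
Jacobian J = [[2·x₁ - 5·x₂^2, -10·x₁·x₂], [2·x₁·x₂ - cos(x₁) + 5, x₁^2]].
At the point, J = [[-42.000, 45.000], [-4.07074, 2.250]] (det J = 88.68317).
Solving J·Δ = −F gives Δ = (-1.007, 0.510).
Then the next iterate is (x₁, x₂)₁ = (0.493, -2.490).

(0.493, -2.490)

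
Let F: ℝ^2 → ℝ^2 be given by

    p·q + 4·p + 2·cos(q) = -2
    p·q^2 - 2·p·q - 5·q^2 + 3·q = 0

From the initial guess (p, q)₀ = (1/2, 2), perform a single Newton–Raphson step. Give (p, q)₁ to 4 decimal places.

(-0.3869, 1.1250)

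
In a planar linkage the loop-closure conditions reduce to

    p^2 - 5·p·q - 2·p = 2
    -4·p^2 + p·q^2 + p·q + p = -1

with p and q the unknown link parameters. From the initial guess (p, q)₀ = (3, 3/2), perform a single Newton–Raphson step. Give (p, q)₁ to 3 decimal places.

(1.279, 0.468)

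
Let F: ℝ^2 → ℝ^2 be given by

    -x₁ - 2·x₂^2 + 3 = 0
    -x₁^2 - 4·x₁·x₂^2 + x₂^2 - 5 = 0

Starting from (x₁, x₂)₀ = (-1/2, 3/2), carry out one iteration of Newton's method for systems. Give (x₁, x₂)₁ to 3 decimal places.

At (-1/2, 3/2): F = (-1.000, 1.500).
Jacobian J = [[-1, -4·x₂], [-2·x₁ - 4·x₂^2, -8·x₁·x₂ + 2·x₂]].
At the point, J = [[-1.000, -6.000], [-8.000, 9.000]] (det J = -57.000).
Solving J·Δ = −F gives Δ = (0.000, -0.167).
Then the next iterate is (x₁, x₂)₁ = (-0.500, 1.333).

(-0.500, 1.333)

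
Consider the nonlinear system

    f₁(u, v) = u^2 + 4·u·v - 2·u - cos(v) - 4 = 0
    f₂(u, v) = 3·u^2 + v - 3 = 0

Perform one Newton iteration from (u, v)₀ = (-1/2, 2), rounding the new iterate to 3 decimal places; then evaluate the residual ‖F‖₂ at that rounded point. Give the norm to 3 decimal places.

187.555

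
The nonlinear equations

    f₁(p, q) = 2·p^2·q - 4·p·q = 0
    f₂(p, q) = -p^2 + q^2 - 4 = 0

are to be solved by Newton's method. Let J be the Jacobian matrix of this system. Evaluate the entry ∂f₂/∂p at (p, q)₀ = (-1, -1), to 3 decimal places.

2.000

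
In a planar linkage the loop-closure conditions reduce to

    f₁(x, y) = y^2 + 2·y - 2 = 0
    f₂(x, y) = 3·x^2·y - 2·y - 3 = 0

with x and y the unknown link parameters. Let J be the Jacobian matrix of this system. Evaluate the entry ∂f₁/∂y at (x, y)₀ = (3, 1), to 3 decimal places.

4.000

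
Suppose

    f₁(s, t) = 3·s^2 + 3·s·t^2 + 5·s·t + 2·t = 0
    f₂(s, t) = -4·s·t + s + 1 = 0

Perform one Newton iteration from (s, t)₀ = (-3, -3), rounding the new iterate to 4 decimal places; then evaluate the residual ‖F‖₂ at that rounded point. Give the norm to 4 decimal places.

8.8876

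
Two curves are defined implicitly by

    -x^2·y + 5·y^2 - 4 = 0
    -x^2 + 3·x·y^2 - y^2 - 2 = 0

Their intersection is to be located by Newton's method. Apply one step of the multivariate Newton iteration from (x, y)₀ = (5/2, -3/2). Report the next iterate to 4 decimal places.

At (5/2, -3/2): F = (16.6250, 6.3750).
Jacobian J = [[-2·x·y, -x^2 + 10·y], [-2·x + 3·y^2, 6·x·y - 2·y]].
At the point, J = [[7.5000, -21.2500], [1.7500, -19.5000]] (det J = -109.0625).
Solving J·Δ = −F gives Δ = (-1.7304, 0.1716).
Then the next iterate is (x, y)₁ = (0.7696, -1.3284).

(0.7696, -1.3284)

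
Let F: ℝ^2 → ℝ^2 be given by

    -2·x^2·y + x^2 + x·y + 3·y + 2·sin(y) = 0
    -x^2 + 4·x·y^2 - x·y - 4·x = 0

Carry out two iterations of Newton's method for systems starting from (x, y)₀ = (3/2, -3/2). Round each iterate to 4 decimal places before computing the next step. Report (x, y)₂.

(1.4386, -1.0513)

At (3/2, -3/2): F = (0.255010, 7.5000).
Jacobian J = [[-4·x·y + 2·x + y, -2·x^2 + x + 2·cos(y) + 3], [-2·x + 4·y^2 - y - 4, 8·x·y - x]].
At the point, J = [[10.5000, 0.141474], [3.5000, -19.5000]] (det J = -205.245160).
Solving J·Δ = −F gives Δ = (-0.0294, 0.3793).
Then the next iterate is (x, y)₁ = (1.4706, -1.1207).
Round to (1.4706, -1.1207) and repeat: F = (0.199048, 0.991146), J = [[8.412906, 1.015376], [-0.796626, -14.655411]].
Δ = (-0.0320, 0.0694), so (x, y)₂ = (1.4386, -1.0513).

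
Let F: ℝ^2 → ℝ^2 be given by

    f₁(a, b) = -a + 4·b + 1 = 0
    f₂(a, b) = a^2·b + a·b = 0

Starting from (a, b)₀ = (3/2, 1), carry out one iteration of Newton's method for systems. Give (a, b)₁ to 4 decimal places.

At (3/2, 1): F = (3.5000, 3.7500).
Jacobian J = [[-1, 4], [2·a·b + b, a^2 + a]].
At the point, J = [[-1.0000, 4.0000], [4.0000, 3.7500]] (det J = -19.7500).
Solving J·Δ = −F gives Δ = (-0.0949, -0.8987).
Then the next iterate is (a, b)₁ = (1.4051, 0.1013).

(1.4051, 0.1013)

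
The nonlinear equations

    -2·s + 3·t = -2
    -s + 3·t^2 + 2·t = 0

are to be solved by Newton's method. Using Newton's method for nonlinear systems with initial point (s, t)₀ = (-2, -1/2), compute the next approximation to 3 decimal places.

At (-2, -1/2): F = (4.500, 1.750).
Jacobian J = [[-2, 3], [-1, 6·t + 2]].
At the point, J = [[-2.000, 3.000], [-1.000, -1.000]] (det J = 5.000).
Solving J·Δ = −F gives Δ = (1.950, -0.200).
Then the next iterate is (s, t)₁ = (-0.050, -0.700).

(-0.050, -0.700)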